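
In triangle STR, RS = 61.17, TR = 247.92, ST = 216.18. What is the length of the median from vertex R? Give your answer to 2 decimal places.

Median from R: ½√(2·TR² + 2·RS² − ST²) ≈ 144.64.

144.64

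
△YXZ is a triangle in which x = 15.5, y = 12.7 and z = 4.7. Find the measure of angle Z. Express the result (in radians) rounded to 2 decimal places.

By the law of cosines, cos Z = (y² + x² − z²) / (2·y·x) ≈ 0.96380, so ∠Z ≈ 0.270 rad.

0.27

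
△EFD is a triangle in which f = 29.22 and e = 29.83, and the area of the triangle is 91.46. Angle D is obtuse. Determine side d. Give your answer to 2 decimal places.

From area = ½·e·f·sin D, we get sin D = 2·area/(e·f) ≈ 0.20986.
Taking the obtuse solution, ∠D ≈ 167.89°.
Law of cosines then gives d ≈ 58.72.

58.72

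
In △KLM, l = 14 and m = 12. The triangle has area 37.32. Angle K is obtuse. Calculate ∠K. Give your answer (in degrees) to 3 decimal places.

153.622

From area = ½·l·m·sin K, we get sin K = 2·area/(l·m) ≈ 0.44429.
Taking the obtuse solution, ∠K ≈ 153.62°.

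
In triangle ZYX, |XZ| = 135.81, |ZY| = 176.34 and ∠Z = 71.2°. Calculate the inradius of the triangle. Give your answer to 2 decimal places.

45.63

By the law of cosines, |YX|² = |XZ|² + |ZY|² − 2·|XZ|·|ZY|·cos Z = 34104, so |YX| ≈ 184.67.
Area = ½·|XZ|·|ZY|·sin Z ≈ 11336.
Semiperimeter s = (184.67+135.81+176.34)/2 = 248.41.
Inradius = area/s = 11336/248.41 ≈ 45.632.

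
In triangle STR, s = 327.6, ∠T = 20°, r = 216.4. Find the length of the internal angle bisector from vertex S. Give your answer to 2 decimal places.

t_S ≈ 74.34

By the law of cosines, t² = r² + s² − 2·r·s·cos T = 20916, so t ≈ 144.62.
Law of cosines again: cos S = (t² + r² − s²)/(2·t·r) ≈ -0.63228, so ∠S ≈ 129.22°.
The bisector from S has length 2·t·r·cos(∠S/2)/(t+r) ≈ 74.342.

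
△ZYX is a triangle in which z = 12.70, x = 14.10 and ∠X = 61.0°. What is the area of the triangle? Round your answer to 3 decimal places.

82.431

Law of sines: sin Z = z·sin X/x ≈ 0.78778.
Since x ≥ z, only the acute value applies: ∠Z ≈ 51.98°.
Then ∠Y = 180° − ∠X − ∠Z ≈ 67.02°.
Law of sines gives y = x·sin Y/sin X ≈ 14.842.
Area = ½·x·z·sin Y ≈ 82.431.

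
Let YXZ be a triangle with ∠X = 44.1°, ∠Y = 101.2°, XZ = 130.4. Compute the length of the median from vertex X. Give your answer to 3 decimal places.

96.052

The third angle is ∠Z = 180° − ∠Y − ∠X = 34.70°.
Law of sines: ZY = XZ·sin X/sin Y ≈ 92.509.
Law of sines: YX = XZ·sin Z/sin Y ≈ 75.675.
Median from X: ½√(2·YX² + 2·XZ² − ZY²) ≈ 96.052.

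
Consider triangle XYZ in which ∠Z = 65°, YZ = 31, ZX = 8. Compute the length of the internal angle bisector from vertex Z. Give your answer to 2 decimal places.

By the law of cosines, XY² = YZ² + ZX² − 2·YZ·ZX·cos Z = 815.38, so XY ≈ 28.555.
The bisector from Z has length 2·YZ·ZX·cos(∠Z/2)/(YZ+ZX) ≈ 10.726.

t_Z ≈ 10.73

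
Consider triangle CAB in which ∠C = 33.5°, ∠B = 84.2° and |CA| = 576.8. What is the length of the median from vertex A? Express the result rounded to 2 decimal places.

The third angle is ∠A = 180° − ∠B − ∠C = 62.30°.
Law of sines: |AB| = |CA|·sin C/sin B ≈ 320.
Law of sines: |BC| = |CA|·sin A/sin B ≈ 513.32.
Median from A: ½√(2·|CA|² + 2·|AB|² − |BC|²) ≈ 389.45.

389.45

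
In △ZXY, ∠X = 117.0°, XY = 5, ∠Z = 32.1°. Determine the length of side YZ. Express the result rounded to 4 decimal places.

The third angle is ∠Y = 180° − ∠Z − ∠X = 30.90°.
Law of sines: YZ = XY·sin X/sin Z ≈ 8.3836.

8.3836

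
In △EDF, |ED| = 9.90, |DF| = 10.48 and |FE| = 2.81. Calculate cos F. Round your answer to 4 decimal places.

0.3348

By the law of cosines, cos F = (|DF|² + |FE|² − |ED|²) / (2·|DF|·|FE|) ≈ 0.33476, so ∠F ≈ 70.44°.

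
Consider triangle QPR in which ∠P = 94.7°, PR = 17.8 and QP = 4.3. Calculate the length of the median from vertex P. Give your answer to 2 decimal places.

By the law of cosines, RQ² = QP² + PR² − 2·QP·PR·cos P = 347.87, so RQ ≈ 18.651.
Median from P: ½√(2·QP² + 2·PR² − RQ²) ≈ 8.9831.

m_P ≈ 8.98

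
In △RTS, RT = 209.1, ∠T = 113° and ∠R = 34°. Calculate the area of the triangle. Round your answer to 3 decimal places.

The third angle is ∠S = 180° − ∠R − ∠T = 33.00°.
Law of sines: TS = RT·sin R/sin S ≈ 214.69.
Law of sines: SR = RT·sin T/sin S ≈ 353.4.
Area = ½·RT·TS·sin T ≈ 20661.

20661.271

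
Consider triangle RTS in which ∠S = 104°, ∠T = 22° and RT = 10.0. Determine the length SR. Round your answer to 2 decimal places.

The third angle is ∠R = 180° − ∠T − ∠S = 54.00°.
Law of sines: SR = RT·sin T/sin S ≈ 3.8607.

3.86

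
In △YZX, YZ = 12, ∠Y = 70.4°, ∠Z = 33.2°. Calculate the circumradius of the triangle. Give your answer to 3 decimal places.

R ≈ 6.173

The third angle is ∠X = 180° − ∠Y − ∠Z = 76.40°.
Law of sines: ZX = YZ·sin Y/sin X ≈ 11.631.
Law of sines: XY = YZ·sin Z/sin X ≈ 6.7603.
Circumradius = YZ/(2 sin X) ≈ 6.1731.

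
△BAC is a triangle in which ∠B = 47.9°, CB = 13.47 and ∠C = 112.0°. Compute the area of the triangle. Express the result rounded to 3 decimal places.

181.607

The third angle is ∠A = 180° − ∠C − ∠B = 20.10°.
Law of sines: AC = CB·sin B/sin A ≈ 29.082.
Law of sines: BA = CB·sin C/sin A ≈ 36.342.
Area = ½·CB·AC·sin C ≈ 181.61.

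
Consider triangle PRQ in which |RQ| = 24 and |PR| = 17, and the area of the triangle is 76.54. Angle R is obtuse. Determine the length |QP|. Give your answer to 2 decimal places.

40.27

From area = ½·|PR|·|RQ|·sin R, we get sin R = 2·area/(|PR|·|RQ|) ≈ 0.37520.
Taking the obtuse solution, ∠R ≈ 157.96°.
Law of cosines then gives |QP| ≈ 40.266.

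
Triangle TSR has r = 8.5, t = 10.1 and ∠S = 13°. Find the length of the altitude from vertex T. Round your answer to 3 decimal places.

1.912

By the law of cosines, s² = r² + t² − 2·r·t·cos S = 6.9607, so s ≈ 2.6383.
Area = ½·r·t·sin S ≈ 9.656.
The altitude from T has length 2·area/t ≈ 1.9121.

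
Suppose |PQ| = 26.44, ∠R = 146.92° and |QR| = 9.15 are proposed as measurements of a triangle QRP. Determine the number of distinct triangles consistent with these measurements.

|QR|·sin R = 9.15·sin(146.92°) ≈ 4.994.
Since ∠R is not acute, a triangle exists only if |PQ| > |QR|; here |PQ| > |QR|, so there is exactly one triangle.

1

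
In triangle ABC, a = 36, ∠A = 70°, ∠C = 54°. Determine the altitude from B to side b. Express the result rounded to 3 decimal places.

The third angle is ∠B = 180° − ∠C − ∠A = 56.00°.
Law of sines: b = a·sin B/sin A ≈ 31.761.
Law of sines: c = a·sin C/sin A ≈ 30.994.
Area = ½·a·b·sin C ≈ 462.51.
The altitude from B has length 2·area/b ≈ 29.125.

h_B ≈ 29.125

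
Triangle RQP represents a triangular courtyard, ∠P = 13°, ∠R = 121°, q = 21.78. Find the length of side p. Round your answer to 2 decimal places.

6.81

The third angle is ∠Q = 180° − ∠P − ∠R = 46.00°.
Law of sines: p = q·sin P/sin Q ≈ 6.811.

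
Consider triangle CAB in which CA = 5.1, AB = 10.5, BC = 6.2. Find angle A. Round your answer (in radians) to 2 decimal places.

∠A ≈ 0.42 rad

By the law of cosines, cos A = (CA² + AB² − BC²) / (2·CA·AB) ≈ 0.91335, so ∠A ≈ 0.419 rad.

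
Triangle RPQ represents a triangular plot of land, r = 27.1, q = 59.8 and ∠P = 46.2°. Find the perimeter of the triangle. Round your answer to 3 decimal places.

By the law of cosines, p² = q² + r² − 2·q·r·cos P = 2067.1, so p ≈ 45.465.
Semiperimeter s = (27.1+45.465+59.8)/2 = 66.183.
Perimeter = 27.1 + 45.465 + 59.8 = 132.37.

perimeter ≈ 132.365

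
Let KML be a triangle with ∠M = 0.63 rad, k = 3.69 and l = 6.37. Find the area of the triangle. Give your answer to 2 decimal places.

Area = ½·l·k·sin M ≈ 6.924.

area ≈ 6.92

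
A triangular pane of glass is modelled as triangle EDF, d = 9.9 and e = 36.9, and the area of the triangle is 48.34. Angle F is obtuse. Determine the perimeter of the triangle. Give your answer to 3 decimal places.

From area = ½·e·d·sin F, we get sin F = 2·area/(e·d) ≈ 0.26465.
Taking the obtuse solution, ∠F ≈ 164.65°.
Law of cosines then gives f ≈ 46.521.
Perimeter = 36.9 + 9.9 + 46.521 = 93.321.

93.321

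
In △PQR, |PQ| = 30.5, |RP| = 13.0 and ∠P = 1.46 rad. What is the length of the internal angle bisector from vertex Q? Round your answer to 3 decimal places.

By the law of cosines, |QR|² = |RP|² + |PQ|² − 2·|RP|·|PQ|·cos P = 1011.6, so |QR| ≈ 31.805.
Law of cosines again: cos Q = (|PQ|² + |QR|² − |RP|²)/(2·|PQ|·|QR|) ≈ 0.91377, so ∠Q ≈ 0.418 rad.
The bisector from Q has length 2·|PQ|·|QR|·cos(∠Q/2)/(|PQ|+|QR|) ≈ 30.46.

t_Q ≈ 30.460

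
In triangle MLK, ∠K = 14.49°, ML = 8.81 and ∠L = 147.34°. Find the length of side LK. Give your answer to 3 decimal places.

The third angle is ∠M = 180° − ∠L − ∠K = 18.17°.
Law of sines: LK = ML·sin M/sin K ≈ 10.98.

10.980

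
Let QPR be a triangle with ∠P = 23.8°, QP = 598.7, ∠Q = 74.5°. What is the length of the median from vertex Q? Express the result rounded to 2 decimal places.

The third angle is ∠R = 180° − ∠Q − ∠P = 81.70°.
Law of sines: PR = QP·sin Q/sin R ≈ 583.03.
Law of sines: RQ = QP·sin P/sin R ≈ 244.16.
Median from Q: ½√(2·RQ² + 2·QP² − PR²) ≈ 352.2.

m_Q ≈ 352.20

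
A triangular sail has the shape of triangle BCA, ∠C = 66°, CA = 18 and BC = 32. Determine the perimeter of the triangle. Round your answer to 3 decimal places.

By the law of cosines, AB² = BC² + CA² − 2·BC·CA·cos C = 879.44, so AB ≈ 29.655.
Semiperimeter s = (18+29.655+32)/2 = 39.828.
Perimeter = 18 + 29.655 + 32 = 79.655.

perimeter ≈ 79.655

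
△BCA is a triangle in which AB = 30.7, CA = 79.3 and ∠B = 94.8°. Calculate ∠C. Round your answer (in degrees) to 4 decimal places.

Law of sines: sin C = AB·sin B/CA ≈ 0.38578.
Since CA ≥ AB, only the acute value applies: ∠C ≈ 22.69°.
Then ∠A = 180° − ∠B − ∠C ≈ 62.51°.

22.6922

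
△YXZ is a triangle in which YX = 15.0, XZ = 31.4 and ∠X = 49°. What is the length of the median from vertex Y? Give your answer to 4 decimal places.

12.7470

By the law of cosines, ZY² = YX² + XZ² − 2·YX·XZ·cos X = 592.95, so ZY ≈ 24.351.
Median from Y: ½√(2·ZY² + 2·YX² − XZ²) ≈ 12.747.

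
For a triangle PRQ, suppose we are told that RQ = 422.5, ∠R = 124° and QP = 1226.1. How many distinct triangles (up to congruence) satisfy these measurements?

RQ·sin R = 422.5·sin(124°) ≈ 350.3.
Since ∠R is not acute, a triangle exists only if QP > RQ; here QP > RQ, so there is exactly one triangle.

1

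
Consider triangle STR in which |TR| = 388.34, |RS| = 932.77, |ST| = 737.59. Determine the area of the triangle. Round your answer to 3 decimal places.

136354.794

Semiperimeter s = (388.34 + 932.77 + 737.59)/2 = 1029.3.
Heron's formula: area = √(1029.3·641.01·96.58·291.76) ≈ 1.3635e+05.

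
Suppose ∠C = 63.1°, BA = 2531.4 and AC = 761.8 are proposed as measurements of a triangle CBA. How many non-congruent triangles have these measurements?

1

AC·sin C = 761.8·sin(63.1°) ≈ 679.4.
Since BA ≥ AC, exactly one triangle exists.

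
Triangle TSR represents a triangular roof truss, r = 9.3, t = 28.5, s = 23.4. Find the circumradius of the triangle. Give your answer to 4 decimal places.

By the law of cosines, cos T = (s² + r² − t²) / (2·s·r) ≈ -0.40943, so ∠T ≈ 114.17°.
Circumradius = t/(2 sin T) ≈ 15.619.

15.6191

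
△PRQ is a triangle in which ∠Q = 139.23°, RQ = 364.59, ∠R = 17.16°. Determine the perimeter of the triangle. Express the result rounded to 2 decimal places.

1227.63

The third angle is ∠P = 180° − ∠R − ∠Q = 23.61°.
Law of sines: QP = RQ·sin R/sin P ≈ 268.58.
Law of sines: PR = RQ·sin Q/sin P ≈ 594.46.
Semiperimeter s = (364.59+268.58+594.46)/2 = 613.81.
Perimeter = 364.59 + 268.58 + 594.46 = 1227.6.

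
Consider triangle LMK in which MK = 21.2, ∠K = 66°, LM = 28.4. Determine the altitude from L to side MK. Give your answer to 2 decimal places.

26.85

Law of sines: sin L = MK·sin K/LM ≈ 0.68194.
Since LM ≥ MK, only the acute value applies: ∠L ≈ 43.00°.
Then ∠M = 180° − ∠K − ∠L ≈ 71.00°.
Law of sines gives KL = LM·sin M/sin K ≈ 29.395.
Area = ½·LM·MK·sin M ≈ 284.65.
The altitude from L has length 2·area/MK ≈ 26.853.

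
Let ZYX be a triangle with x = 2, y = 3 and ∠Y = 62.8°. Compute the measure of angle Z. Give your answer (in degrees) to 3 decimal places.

Law of sines: sin X = x·sin Y/y ≈ 0.59294.
Since y ≥ x, only the acute value applies: ∠X ≈ 36.37°.
Then ∠Z = 180° − ∠Y − ∠X ≈ 80.83°.

80.834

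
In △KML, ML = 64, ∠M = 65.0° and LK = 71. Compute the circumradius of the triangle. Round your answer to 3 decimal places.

R ≈ 39.170

Law of sines: sin K = ML·sin M/LK ≈ 0.81695.
Since LK ≥ ML, only the acute value applies: ∠K ≈ 54.78°.
Then ∠L = 180° − ∠M − ∠K ≈ 60.22°.
Law of sines gives KM = LK·sin L/sin M ≈ 67.994.
Circumradius = LK/(2 sin M) ≈ 39.17.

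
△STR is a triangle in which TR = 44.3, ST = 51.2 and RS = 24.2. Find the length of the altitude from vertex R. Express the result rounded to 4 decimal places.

Semiperimeter s = (44.3 + 24.2 + 51.2)/2 = 59.85.
Heron's formula: area = √(59.85·15.55·35.65·8.65) ≈ 535.72.
The altitude from R has length 2·area/ST ≈ 20.926.

h_R ≈ 20.9264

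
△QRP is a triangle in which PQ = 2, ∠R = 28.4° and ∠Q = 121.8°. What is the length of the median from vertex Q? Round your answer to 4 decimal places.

0.9953

The third angle is ∠P = 180° − ∠Q − ∠R = 29.80°.
Law of sines: RP = PQ·sin Q/sin R ≈ 3.5738.
Law of sines: QR = PQ·sin P/sin R ≈ 2.0898.
Median from Q: ½√(2·PQ² + 2·QR² − RP²) ≈ 0.99527.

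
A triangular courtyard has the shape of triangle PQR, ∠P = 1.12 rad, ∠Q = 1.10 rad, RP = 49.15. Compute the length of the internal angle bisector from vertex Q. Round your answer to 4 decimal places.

The third angle is ∠R = π − ∠P − ∠Q = 0.922 rad.
Law of sines: QR = RP·sin P/sin Q ≈ 49.64.
Law of sines: PQ = RP·sin R/sin Q ≈ 43.931.
The bisector from Q has length 2·PQ·QR·cos(∠Q/2)/(PQ+QR) ≈ 39.737.

39.7372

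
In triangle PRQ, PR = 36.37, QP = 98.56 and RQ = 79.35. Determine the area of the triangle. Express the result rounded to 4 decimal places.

Semiperimeter s = (79.35 + 98.56 + 36.37)/2 = 107.14.
Heron's formula: area = √(107.14·27.79·8.58·70.77) ≈ 1344.6.

1344.5852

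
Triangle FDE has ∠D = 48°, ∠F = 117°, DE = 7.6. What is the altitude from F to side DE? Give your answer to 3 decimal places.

The third angle is ∠E = 180° − ∠F − ∠D = 15.00°.
Law of sines: EF = DE·sin D/sin F ≈ 6.3388.
Law of sines: FD = DE·sin E/sin F ≈ 2.2076.
Area = ½·DE·EF·sin E ≈ 6.2343.
The altitude from F has length 2·area/DE ≈ 1.6406.

1.641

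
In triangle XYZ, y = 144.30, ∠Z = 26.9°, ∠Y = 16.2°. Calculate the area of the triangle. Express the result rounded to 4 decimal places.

The third angle is ∠X = 180° − ∠Y − ∠Z = 136.90°.
Law of sines: x = y·sin X/sin Y ≈ 353.4.
Law of sines: z = y·sin Z/sin Y ≈ 234.01.
Area = ½·y·x·sin Z ≈ 11536.

area ≈ 11536.2053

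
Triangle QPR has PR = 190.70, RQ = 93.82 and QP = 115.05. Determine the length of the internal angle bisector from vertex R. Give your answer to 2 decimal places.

122.34

By the law of cosines, cos R = (PR² + RQ² − QP²) / (2·PR·RQ) ≈ 0.89239, so ∠R ≈ 26.83°.
The bisector from R has length 2·PR·RQ·cos(∠R/2)/(PR+RQ) ≈ 122.34.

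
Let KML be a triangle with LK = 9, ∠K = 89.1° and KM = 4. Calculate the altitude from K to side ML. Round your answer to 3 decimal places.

By the law of cosines, ML² = LK² + KM² − 2·LK·KM·cos K = 95.869, so ML ≈ 9.7913.
Area = ½·LK·KM·sin K ≈ 17.998.
The altitude from K has length 2·area/ML ≈ 3.6763.

h_K ≈ 3.676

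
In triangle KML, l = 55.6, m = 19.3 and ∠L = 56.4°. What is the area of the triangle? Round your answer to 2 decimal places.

513.66

Law of sines: sin M = m·sin L/l ≈ 0.28913.
Since l ≥ m, only the acute value applies: ∠M ≈ 16.81°.
Then ∠K = 180° − ∠L − ∠M ≈ 106.79°.
Law of sines gives k = l·sin K/sin L ≈ 63.906.
Area = ½·l·m·sin K ≈ 513.66.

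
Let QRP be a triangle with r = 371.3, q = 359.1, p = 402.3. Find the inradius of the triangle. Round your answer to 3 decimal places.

Semiperimeter s = (359.1 + 371.3 + 402.3)/2 = 566.35.
Heron's formula: area = √(566.35·207.25·195.05·164.05) ≈ 61285.
Inradius = area/s = 61285/566.35 ≈ 108.21.

108.210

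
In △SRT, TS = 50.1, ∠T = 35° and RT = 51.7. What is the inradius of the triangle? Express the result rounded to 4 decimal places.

By the law of cosines, SR² = RT² + TS² − 2·RT·TS·cos T = 939.41, so SR ≈ 30.65.
Area = ½·RT·TS·sin T ≈ 742.83.
Semiperimeter s = (51.7+50.1+30.65)/2 = 66.225.
Inradius = area/s = 742.83/66.225 ≈ 11.217.

r ≈ 11.2168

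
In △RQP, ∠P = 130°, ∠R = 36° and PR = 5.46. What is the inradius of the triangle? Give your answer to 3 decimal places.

The third angle is ∠Q = 180° − ∠P − ∠R = 14.00°.
Law of sines: QP = PR·sin R/sin Q ≈ 13.266.
Law of sines: RQ = PR·sin P/sin Q ≈ 17.289.
Area = ½·PR·QP·sin P ≈ 27.743.
Semiperimeter s = (13.266+5.46+17.289)/2 = 18.007.
Inradius = area/s = 27.743/18.007 ≈ 1.5406.

1.541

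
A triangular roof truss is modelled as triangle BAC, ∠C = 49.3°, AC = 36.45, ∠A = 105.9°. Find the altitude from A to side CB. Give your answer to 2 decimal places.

The third angle is ∠B = 180° − ∠A − ∠C = 24.80°.
Law of sines: CB = AC·sin A/sin B ≈ 83.574.
Law of sines: BA = AC·sin C/sin B ≈ 65.881.
Area = ½·AC·CB·sin C ≈ 1154.7.
The altitude from A has length 2·area/CB ≈ 27.634.

27.63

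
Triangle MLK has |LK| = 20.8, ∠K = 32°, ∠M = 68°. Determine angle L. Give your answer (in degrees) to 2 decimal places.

∠L ≈ 80.00°

The third angle is ∠L = 180° − ∠K − ∠M = 80.00°.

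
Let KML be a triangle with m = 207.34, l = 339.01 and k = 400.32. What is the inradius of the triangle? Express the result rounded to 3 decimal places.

r ≈ 74.240

Semiperimeter s = (400.32 + 207.34 + 339.01)/2 = 473.33.
Heron's formula: area = √(473.33·73.015·266·134.32) ≈ 35140.
Inradius = area/s = 35140/473.33 ≈ 74.24.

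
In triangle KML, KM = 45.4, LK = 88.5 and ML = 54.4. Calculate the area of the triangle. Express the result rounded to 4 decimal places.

Semiperimeter s = (54.4 + 88.5 + 45.4)/2 = 94.15.
Heron's formula: area = √(94.15·39.75·5.65·48.75) ≈ 1015.3.

1015.2904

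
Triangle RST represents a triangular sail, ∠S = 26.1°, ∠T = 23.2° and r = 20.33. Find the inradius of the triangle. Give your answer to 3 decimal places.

The third angle is ∠R = 180° − ∠S − ∠T = 130.70°.
Law of sines: s = r·sin S/sin R ≈ 11.797.
Law of sines: t = r·sin T/sin R ≈ 10.564.
Area = ½·r·s·sin T ≈ 47.241.
Semiperimeter p = (20.33+11.797+10.564)/2 = 21.346.
Inradius = area/p = 47.241/21.346 ≈ 2.2132.

2.213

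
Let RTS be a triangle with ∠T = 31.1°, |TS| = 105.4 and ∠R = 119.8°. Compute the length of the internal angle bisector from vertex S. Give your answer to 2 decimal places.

76.13

The third angle is ∠S = 180° − ∠R − ∠T = 29.10°.
Law of sines: |SR| = |TS|·sin T/sin R ≈ 62.739.
Law of sines: |RT| = |TS|·sin S/sin R ≈ 59.071.
The bisector from S has length 2·|TS|·|SR|·cos(∠S/2)/(|TS|+|SR|) ≈ 76.135.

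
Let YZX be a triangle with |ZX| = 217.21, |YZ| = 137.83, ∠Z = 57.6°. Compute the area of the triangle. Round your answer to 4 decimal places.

Area = ½·|YZ|·|ZX|·sin Z ≈ 12639.

area ≈ 12638.7676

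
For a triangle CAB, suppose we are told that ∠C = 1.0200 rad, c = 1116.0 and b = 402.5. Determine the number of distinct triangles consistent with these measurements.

b·sin C = 402.5·sin(1.0200 rad) ≈ 343.
Since c ≥ b, exactly one triangle exists.

1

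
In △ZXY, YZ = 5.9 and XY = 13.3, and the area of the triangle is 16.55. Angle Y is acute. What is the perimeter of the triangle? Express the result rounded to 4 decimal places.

From area = ½·XY·YZ·sin Y, we get sin Y = 2·area/(XY·YZ) ≈ 0.42182.
Taking the acute solution, ∠Y ≈ 0.435 rad.
Law of cosines then gives ZX ≈ 8.331.
Perimeter = 13.3 + 5.9 + 8.331 = 27.531.

perimeter ≈ 27.5310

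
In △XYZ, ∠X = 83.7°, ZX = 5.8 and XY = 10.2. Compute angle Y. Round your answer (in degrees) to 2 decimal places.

31.08

By the law of cosines, YZ² = ZX² + XY² − 2·ZX·XY·cos X = 124.7, so YZ ≈ 11.167.
Law of cosines again: cos Y = (XY² + YZ² − ZX²)/(2·XY·YZ) ≈ 0.85643, so ∠Y ≈ 31.08°.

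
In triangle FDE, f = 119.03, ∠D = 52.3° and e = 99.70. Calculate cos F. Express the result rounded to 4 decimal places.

By the law of cosines, d² = e² + f² − 2·e·f·cos D = 9593.9, so d ≈ 97.948.
Law of cosines again: cos F = (d² + e² − f²)/(2·d·e) ≈ 0.27474, so ∠F ≈ 74.05°.

cos F ≈ 0.2747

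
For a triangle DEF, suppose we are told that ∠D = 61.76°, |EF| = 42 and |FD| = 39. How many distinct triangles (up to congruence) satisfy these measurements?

|FD|·sin D = 39·sin(61.76°) ≈ 34.36.
Since |EF| ≥ |FD|, exactly one triangle exists.

1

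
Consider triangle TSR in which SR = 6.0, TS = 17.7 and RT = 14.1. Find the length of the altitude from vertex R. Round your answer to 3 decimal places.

h_R ≈ 4.234

Semiperimeter s = (6 + 14.1 + 17.7)/2 = 18.9.
Heron's formula: area = √(18.9·12.9·4.8·1.2) ≈ 37.475.
The altitude from R has length 2·area/TS ≈ 4.2344.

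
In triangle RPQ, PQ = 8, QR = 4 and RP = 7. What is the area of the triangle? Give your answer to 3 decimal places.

Semiperimeter s = (8 + 4 + 7)/2 = 9.5.
Heron's formula: area = √(9.5·1.5·5.5·2.5) ≈ 13.998.

area ≈ 13.998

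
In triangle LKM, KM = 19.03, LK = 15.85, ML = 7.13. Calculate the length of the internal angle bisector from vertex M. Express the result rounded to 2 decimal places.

9.27

By the law of cosines, cos M = (KM² + ML² − LK²) / (2·KM·ML) ≈ 0.59607, so ∠M ≈ 53.41°.
The bisector from M has length 2·KM·ML·cos(∠M/2)/(KM+ML) ≈ 9.2668.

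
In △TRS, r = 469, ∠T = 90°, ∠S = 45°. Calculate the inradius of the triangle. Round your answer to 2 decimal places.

137.37

The third angle is ∠R = 180° − ∠S − ∠T = 45.00°.
Law of sines: t = r·sin T/sin R ≈ 663.27.
Law of sines: s = r·sin S/sin R ≈ 469.
Area = ½·r·t·sin S ≈ 1.0998e+05.
Semiperimeter p = (663.27+469+469)/2 = 800.63.
Inradius = area/p = 1.0998e+05/800.63 ≈ 137.37.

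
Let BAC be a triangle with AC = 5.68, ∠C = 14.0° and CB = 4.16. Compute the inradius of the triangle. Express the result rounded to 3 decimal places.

r ≈ 0.486

By the law of cosines, BA² = AC² + CB² − 2·AC·CB·cos C = 3.7142, so BA ≈ 1.9272.
Area = ½·AC·CB·sin C ≈ 2.8582.
Semiperimeter s = (5.68+4.16+1.9272)/2 = 5.8836.
Inradius = area/s = 2.8582/5.8836 ≈ 0.48578.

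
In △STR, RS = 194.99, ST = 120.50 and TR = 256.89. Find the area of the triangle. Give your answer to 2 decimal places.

Semiperimeter s = (256.89 + 194.99 + 120.5)/2 = 286.19.
Heron's formula: area = √(286.19·29.3·91.2·165.69) ≈ 11257.

11256.58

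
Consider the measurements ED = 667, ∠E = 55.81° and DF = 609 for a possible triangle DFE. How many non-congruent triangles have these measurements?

ED·sin E = 667·sin(55.81°) ≈ 551.7.
Since ED sin E < DF < ED (551.7 < 609 < 667), two triangles exist.

2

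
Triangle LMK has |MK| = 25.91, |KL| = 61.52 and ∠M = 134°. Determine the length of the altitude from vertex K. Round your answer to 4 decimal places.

Law of sines: sin L = |MK|·sin M/|KL| ≈ 0.30296.
Since |KL| ≥ |MK|, only the acute value applies: ∠L ≈ 17.64°.
Then ∠K = 180° − ∠M − ∠L ≈ 28.36°.
Law of sines gives |LM| = |KL|·sin K/sin M ≈ 40.63.
Area = ½·|KL|·|MK|·sin K ≈ 378.63.
The altitude from K has length 2·area/|LM| ≈ 18.638.

h_K ≈ 18.6381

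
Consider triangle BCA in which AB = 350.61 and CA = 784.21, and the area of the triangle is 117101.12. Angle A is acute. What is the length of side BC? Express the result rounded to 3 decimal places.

From area = ½·CA·AB·sin A, we get sin A = 2·area/(CA·AB) ≈ 0.85179.
Taking the acute solution, ∠A ≈ 1.0194 rad.
Law of cosines then gives BC ≈ 670.69.

670.694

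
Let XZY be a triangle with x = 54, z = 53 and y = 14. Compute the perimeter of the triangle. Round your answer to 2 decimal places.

Perimeter = 54 + 53 + 14 = 121.

121.00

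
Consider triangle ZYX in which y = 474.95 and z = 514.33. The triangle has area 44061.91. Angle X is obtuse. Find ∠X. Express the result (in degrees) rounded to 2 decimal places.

∠X ≈ 158.85°

From area = ½·z·y·sin X, we get sin X = 2·area/(z·y) ≈ 0.36075.
Taking the obtuse solution, ∠X ≈ 158.85°.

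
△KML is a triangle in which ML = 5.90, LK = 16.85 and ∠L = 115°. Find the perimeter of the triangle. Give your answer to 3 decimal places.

By the law of cosines, KM² = ML² + LK² − 2·ML·LK·cos L = 402.76, so KM ≈ 20.069.
Semiperimeter s = (5.9+16.85+20.069)/2 = 21.409.
Perimeter = 5.9 + 16.85 + 20.069 = 42.819.

42.819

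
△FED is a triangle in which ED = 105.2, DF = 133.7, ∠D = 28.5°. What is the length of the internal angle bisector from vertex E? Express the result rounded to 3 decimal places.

51.144

By the law of cosines, FE² = ED² + DF² − 2·ED·DF·cos D = 4221.2, so FE ≈ 64.971.
Law of cosines again: cos E = (FE² + ED² − DF²)/(2·FE·ED) ≈ -0.18928, so ∠E ≈ 100.91°.
The bisector from E has length 2·FE·ED·cos(∠E/2)/(FE+ED) ≈ 51.144.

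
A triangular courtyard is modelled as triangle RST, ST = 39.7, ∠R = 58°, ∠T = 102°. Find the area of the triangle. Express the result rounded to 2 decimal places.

area ≈ 310.88

The third angle is ∠S = 180° − ∠T − ∠R = 20.00°.
Law of sines: TR = ST·sin S/sin R ≈ 16.011.
Law of sines: RS = ST·sin T/sin R ≈ 45.79.
Area = ½·ST·TR·sin T ≈ 310.88.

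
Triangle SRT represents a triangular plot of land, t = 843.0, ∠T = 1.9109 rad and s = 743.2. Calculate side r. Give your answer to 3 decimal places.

Law of sines: sin S = s·sin T/t ≈ 0.83111.
Since t ≥ s, only the acute value applies: ∠S ≈ 0.9811 rad.
Then ∠R = π − ∠T − ∠S ≈ 0.2496 rad.
Law of sines gives r = t·sin R/sin T ≈ 220.87.

220.873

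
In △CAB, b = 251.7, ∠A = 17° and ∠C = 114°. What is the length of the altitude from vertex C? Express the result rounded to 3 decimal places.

The third angle is ∠B = 180° − ∠C − ∠A = 49.00°.
Law of sines: c = b·sin C/sin B ≈ 304.67.
Law of sines: a = b·sin A/sin B ≈ 97.508.
Area = ½·b·c·sin A ≈ 11210.
The altitude from C has length 2·area/c ≈ 73.59.

h_C ≈ 73.590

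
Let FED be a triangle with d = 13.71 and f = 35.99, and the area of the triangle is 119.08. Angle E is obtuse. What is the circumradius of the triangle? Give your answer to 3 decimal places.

50.191

From area = ½·d·f·sin E, we get sin E = 2·area/(d·f) ≈ 0.48267.
Taking the obtuse solution, ∠E ≈ 151.14°.
Law of cosines then gives e ≈ 48.451.
Circumradius = e/(2 sin E) ≈ 50.191.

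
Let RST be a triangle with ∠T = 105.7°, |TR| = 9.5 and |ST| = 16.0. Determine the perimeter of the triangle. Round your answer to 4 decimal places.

perimeter ≈ 46.2005

By the law of cosines, |RS|² = |ST|² + |TR|² − 2·|ST|·|TR|·cos T = 428.51, so |RS| ≈ 20.701.
Semiperimeter s = (16+9.5+20.701)/2 = 23.1.
Perimeter = 16 + 9.5 + 20.701 = 46.201.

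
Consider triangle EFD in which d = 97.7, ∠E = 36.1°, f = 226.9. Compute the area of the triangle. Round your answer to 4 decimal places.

Area = ½·f·d·sin E ≈ 6530.7.

6530.6907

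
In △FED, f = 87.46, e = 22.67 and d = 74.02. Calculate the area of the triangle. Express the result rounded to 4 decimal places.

Semiperimeter s = (87.46 + 22.67 + 74.02)/2 = 92.075.
Heron's formula: area = √(92.075·4.615·69.405·18.055) ≈ 729.71.

area ≈ 729.7109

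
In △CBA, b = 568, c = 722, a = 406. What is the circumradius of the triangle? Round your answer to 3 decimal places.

361.975

By the law of cosines, cos C = (b² + a² − c²) / (2·b·a) ≈ -0.07334, so ∠C ≈ 1.6442 rad.
Circumradius = c/(2 sin C) ≈ 361.97.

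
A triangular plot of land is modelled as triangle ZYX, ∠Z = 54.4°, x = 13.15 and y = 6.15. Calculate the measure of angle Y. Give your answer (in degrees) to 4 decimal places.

By the law of cosines, z² = y² + x² − 2·y·x·cos Z = 116.59, so z ≈ 10.798.
Law of cosines again: cos Y = (x² + z² − y²)/(2·x·z) ≈ 0.88630, so ∠Y ≈ 27.59°.

∠Y ≈ 27.5884°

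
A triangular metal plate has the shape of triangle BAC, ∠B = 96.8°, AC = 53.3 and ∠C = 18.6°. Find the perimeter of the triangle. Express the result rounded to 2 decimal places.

perimeter ≈ 118.91

The third angle is ∠A = 180° − ∠C − ∠B = 64.60°.
Law of sines: CB = AC·sin A/sin B ≈ 48.489.
Law of sines: BA = AC·sin C/sin B ≈ 17.121.
Semiperimeter s = (53.3+48.489+17.121)/2 = 59.455.
Perimeter = 53.3 + 48.489 + 17.121 = 118.91.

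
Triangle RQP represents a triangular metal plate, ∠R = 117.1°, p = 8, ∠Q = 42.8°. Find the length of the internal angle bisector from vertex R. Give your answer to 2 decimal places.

5.54

The third angle is ∠P = 180° − ∠R − ∠Q = 20.10°.
Law of sines: r = p·sin R/sin P ≈ 20.723.
Law of sines: q = p·sin Q/sin P ≈ 15.817.
The bisector from R has length 2·q·p·cos(∠R/2)/(q+p) ≈ 5.544.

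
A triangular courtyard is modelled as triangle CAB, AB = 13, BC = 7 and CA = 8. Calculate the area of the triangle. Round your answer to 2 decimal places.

Semiperimeter s = (13 + 7 + 8)/2 = 14.
Heron's formula: area = √(14·1·7·6) ≈ 24.249.

area ≈ 24.25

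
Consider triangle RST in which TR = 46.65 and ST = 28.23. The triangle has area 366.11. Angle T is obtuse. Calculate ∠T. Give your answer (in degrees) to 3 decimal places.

From area = ½·ST·TR·sin T, we get sin T = 2·area/(ST·TR) ≈ 0.55601.
Taking the obtuse solution, ∠T ≈ 146.22°.

∠T ≈ 146.220°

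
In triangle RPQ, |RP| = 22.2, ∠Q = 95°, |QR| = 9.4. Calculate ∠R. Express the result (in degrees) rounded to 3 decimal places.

Law of sines: sin P = |QR|·sin Q/|RP| ≈ 0.42181.
Since |RP| ≥ |QR|, only the acute value applies: ∠P ≈ 24.95°.
Then ∠R = 180° − ∠Q − ∠P ≈ 60.05°.

∠R ≈ 60.051°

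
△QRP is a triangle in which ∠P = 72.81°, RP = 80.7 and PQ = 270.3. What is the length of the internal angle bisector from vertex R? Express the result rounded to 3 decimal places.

By the law of cosines, QR² = RP² + PQ² − 2·RP·PQ·cos P = 66681, so QR ≈ 258.23.
Law of cosines again: cos R = (QR² + RP² − PQ²)/(2·QR·RP) ≈ 0.00316, so ∠R ≈ 89.82°.
The bisector from R has length 2·QR·RP·cos(∠R/2)/(QR+RP) ≈ 87.09.

t_R ≈ 87.090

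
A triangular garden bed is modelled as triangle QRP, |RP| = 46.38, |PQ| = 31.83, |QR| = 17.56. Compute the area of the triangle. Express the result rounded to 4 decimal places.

Semiperimeter s = (46.38 + 31.83 + 17.56)/2 = 47.885.
Heron's formula: area = √(47.885·1.505·16.055·30.325) ≈ 187.32.

area ≈ 187.3154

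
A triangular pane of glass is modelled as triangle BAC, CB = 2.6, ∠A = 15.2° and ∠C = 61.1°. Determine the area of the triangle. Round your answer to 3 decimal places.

10.965

The third angle is ∠B = 180° − ∠A − ∠C = 103.70°.
Law of sines: AC = CB·sin B/sin A ≈ 9.6344.
Law of sines: BA = CB·sin C/sin A ≈ 8.6815.
Area = ½·CB·AC·sin C ≈ 10.965.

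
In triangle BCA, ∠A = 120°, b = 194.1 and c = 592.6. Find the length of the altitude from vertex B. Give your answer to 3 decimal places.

h_B ≈ 513.207

By the law of cosines, a² = b² + c² − 2·b·c·cos A = 5.0387e+05, so a ≈ 709.84.
Area = ½·b·c·sin A ≈ 49807.
The altitude from B has length 2·area/b ≈ 513.21.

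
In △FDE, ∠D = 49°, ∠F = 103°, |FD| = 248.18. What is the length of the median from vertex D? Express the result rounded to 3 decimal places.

The third angle is ∠E = 180° − ∠F − ∠D = 28.00°.
Law of sines: |DE| = |FD|·sin F/sin E ≈ 515.09.
Law of sines: |EF| = |FD|·sin D/sin E ≈ 398.97.
Median from D: ½√(2·|FD|² + 2·|DE|² − |EF|²) ≈ 351.65.

m_D ≈ 351.654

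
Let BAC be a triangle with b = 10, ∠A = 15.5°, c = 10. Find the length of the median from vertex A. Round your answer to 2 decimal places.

By the law of cosines, a² = c² + b² − 2·c·b·cos A = 7.2739, so a ≈ 2.697.
Median from A: ½√(2·c² + 2·b² − a²) ≈ 9.9087.

m_A ≈ 9.91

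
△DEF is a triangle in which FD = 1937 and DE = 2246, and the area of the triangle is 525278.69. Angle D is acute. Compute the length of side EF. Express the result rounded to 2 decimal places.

From area = ½·FD·DE·sin D, we get sin D = 2·area/(FD·DE) ≈ 0.24148.
Taking the acute solution, ∠D ≈ 13.97°.
Law of cosines then gives EF ≈ 594.12.

594.12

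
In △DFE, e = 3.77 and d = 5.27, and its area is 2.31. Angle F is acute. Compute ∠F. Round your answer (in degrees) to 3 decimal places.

From area = ½·e·d·sin F, we get sin F = 2·area/(e·d) ≈ 0.23254.
Taking the acute solution, ∠F ≈ 13.45°.

13.446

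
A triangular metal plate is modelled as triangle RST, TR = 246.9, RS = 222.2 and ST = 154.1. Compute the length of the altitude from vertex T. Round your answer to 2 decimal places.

Semiperimeter s = (154.1 + 246.9 + 222.2)/2 = 311.6.
Heron's formula: area = √(311.6·157.5·64.7·89.4) ≈ 16848.
The altitude from T has length 2·area/RS ≈ 151.65.

151.65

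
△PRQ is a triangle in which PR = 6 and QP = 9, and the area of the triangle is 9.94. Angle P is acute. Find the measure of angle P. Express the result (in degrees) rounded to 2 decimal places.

From area = ½·QP·PR·sin P, we get sin P = 2·area/(QP·PR) ≈ 0.36815.
Taking the acute solution, ∠P ≈ 21.60°.

21.60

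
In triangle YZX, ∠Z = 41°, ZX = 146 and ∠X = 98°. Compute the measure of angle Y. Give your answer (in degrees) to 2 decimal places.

The third angle is ∠Y = 180° − ∠Z − ∠X = 41.00°.

∠Y ≈ 41.00°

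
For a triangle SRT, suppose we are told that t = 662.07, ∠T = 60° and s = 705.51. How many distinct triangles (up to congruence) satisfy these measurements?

2

s·sin T = 705.51·sin(60°) ≈ 611.
Since s sin T < t < s (611 < 662.07 < 705.51), two triangles exist.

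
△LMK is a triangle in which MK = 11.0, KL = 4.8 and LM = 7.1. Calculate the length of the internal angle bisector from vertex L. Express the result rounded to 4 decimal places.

2.2271

By the law of cosines, cos L = (KL² + LM² − MK²) / (2·KL·LM) ≈ -0.69762, so ∠L ≈ 134.24°.
The bisector from L has length 2·KL·LM·cos(∠L/2)/(KL+LM) ≈ 2.2271.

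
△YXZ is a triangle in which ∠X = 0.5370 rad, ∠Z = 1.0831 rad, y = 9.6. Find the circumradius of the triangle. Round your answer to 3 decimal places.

R ≈ 4.806

The third angle is ∠Y = π − ∠X − ∠Z = 1.5215 rad.
Law of sines: x = y·sin X/sin Y ≈ 4.917.
Law of sines: z = y·sin Z/sin Y ≈ 8.4911.
Circumradius = y/(2 sin Y) ≈ 4.8058.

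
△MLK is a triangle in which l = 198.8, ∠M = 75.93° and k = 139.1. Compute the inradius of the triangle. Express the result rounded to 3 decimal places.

r ≈ 48.679

By the law of cosines, m² = l² + k² − 2·l·k·cos M = 45425, so m ≈ 213.13.
Area = ½·l·k·sin M ≈ 13412.
Semiperimeter s = (213.13+198.8+139.1)/2 = 275.52.
Inradius = area/s = 13412/275.52 ≈ 48.679.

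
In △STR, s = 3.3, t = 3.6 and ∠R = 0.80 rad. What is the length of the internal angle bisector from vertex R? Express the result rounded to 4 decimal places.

By the law of cosines, r² = s² + t² − 2·s·t·cos R = 7.2962, so r ≈ 2.7012.
The bisector from R has length 2·s·t·cos(∠R/2)/(s+t) ≈ 3.1717.

t_R ≈ 3.1717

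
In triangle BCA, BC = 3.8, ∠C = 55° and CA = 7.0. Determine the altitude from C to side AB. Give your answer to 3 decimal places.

h_C ≈ 3.797

By the law of cosines, AB² = BC² + CA² − 2·BC·CA·cos C = 32.926, so AB ≈ 5.7381.
Area = ½·BC·CA·sin C ≈ 10.895.
The altitude from C has length 2·area/AB ≈ 3.7973.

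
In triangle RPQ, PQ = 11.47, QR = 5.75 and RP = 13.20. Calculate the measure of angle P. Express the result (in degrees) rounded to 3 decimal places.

∠P ≈ 25.750°

By the law of cosines, cos P = (RP² + PQ² − QR²) / (2·RP·PQ) ≈ 0.90070, so ∠P ≈ 25.75°.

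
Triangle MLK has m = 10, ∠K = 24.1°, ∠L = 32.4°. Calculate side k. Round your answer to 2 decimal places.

4.90

The third angle is ∠M = 180° − ∠L − ∠K = 123.50°.
Law of sines: k = m·sin K/sin M ≈ 4.8967.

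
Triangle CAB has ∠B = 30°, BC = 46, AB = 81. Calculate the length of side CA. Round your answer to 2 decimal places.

By the law of cosines, CA² = AB² + BC² − 2·AB·BC·cos B = 2223.4, so CA ≈ 47.153.

47.15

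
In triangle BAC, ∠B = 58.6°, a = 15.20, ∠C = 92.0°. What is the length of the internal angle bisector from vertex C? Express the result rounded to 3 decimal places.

The third angle is ∠A = 180° − ∠C − ∠B = 29.40°.
Law of sines: b = a·sin B/sin A ≈ 26.429.
Law of sines: c = a·sin C/sin A ≈ 30.944.
The bisector from C has length 2·b·a·cos(∠C/2)/(b+a) ≈ 13.407.

t_C ≈ 13.407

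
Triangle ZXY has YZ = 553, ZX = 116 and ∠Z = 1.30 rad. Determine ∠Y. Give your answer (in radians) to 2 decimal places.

By the law of cosines, XY² = YZ² + ZX² − 2·YZ·ZX·cos Z = 2.8495e+05, so XY ≈ 533.8.
Law of cosines again: cos Y = (XY² + YZ² − ZX²)/(2·XY·YZ) ≈ 0.97783, so ∠Y ≈ 0.211 rad.

0.21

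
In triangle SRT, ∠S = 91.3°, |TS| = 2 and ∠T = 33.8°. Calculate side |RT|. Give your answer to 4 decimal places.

2.4439

The third angle is ∠R = 180° − ∠T − ∠S = 54.90°.
Law of sines: |RT| = |TS|·sin S/sin R ≈ 2.4439.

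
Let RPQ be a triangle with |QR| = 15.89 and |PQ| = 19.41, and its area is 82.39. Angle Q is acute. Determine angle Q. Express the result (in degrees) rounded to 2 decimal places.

∠Q ≈ 32.29°

From area = ½·|PQ|·|QR|·sin Q, we get sin Q = 2·area/(|PQ|·|QR|) ≈ 0.53426.
Taking the acute solution, ∠Q ≈ 32.29°.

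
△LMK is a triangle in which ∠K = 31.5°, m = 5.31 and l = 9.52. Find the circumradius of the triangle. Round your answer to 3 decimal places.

By the law of cosines, k² = l² + m² − 2·l·m·cos K = 32.623, so k ≈ 5.7116.
Area = ½·l·m·sin K ≈ 13.206.
Circumradius = k/(2 sin K) ≈ 5.4657.

5.466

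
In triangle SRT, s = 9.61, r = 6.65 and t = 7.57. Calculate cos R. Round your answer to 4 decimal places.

By the law of cosines, cos R = (t² + s² − r²) / (2·t·s) ≈ 0.72466, so ∠R ≈ 43.56°.

cos R ≈ 0.7247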